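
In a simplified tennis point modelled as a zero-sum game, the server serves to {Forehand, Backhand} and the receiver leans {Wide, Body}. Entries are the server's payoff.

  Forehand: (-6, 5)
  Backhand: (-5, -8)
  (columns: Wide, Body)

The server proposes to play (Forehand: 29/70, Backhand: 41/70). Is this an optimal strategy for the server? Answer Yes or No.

No

Against Wide this mix gives (29/70)·(-6) + (41/70)·(-5) = -379/70.
Against Body this mix gives (29/70)·5 + (41/70)·(-8) = -183/70.
The receiver will play Wide, holding the server to -379/70. Shifting weight toward the row that does better against Wide would raise this floor (the equalizing mix achieves -73/14 against both Wide and Body), so the proposed strategy is not optimal.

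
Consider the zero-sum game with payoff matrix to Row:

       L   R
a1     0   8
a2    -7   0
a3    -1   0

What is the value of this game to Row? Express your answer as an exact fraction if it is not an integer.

Row minima: a1 → 0, a2 → -7, a3 → -1; maximin = 0.
Column maxima: L → 0, R → 8; minimax = 0.
Since maximin = minimax = 0, there is a saddle point and the value is 0.

0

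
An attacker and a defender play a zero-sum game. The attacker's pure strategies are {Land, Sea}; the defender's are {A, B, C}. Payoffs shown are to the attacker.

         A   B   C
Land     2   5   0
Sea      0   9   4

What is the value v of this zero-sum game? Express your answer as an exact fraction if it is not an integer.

Row minima: Land → 0, Sea → 0; maximin = 0.
Column maxima: A → 2, B → 9, C → 4; minimax = 2.
0 ≠ 2, so there is no saddle point; optimal play is mixed.
B is strictly dominated by A (it gives the attacker strictly more in every row), so the defender never plays it.
On the remaining 2×2 (Land, Sea vs A, C):
Let the attacker play Land with probability p. Expected payoff against A: 2p + 0(1−p) = 2p; against C: 0p + 4(1−p) = −4p + 4.
Setting these equal: 2p = −4p + 4 ⇒ 6p = 4 ⇒ p = 2/3, and the value is (2)·(2/3) = 4/3.
For the defender: with q = P(A), equating Land's and Sea's payoffs gives 2q = −4q + 4 ⇒ q = 2/3.

4/3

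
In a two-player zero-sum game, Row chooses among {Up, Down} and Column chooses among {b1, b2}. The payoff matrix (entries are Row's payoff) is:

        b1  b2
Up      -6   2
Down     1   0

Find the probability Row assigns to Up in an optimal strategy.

Row minima: Up → -6, Down → 0; maximin = 0.
Column maxima: b1 → 1, b2 → 2; minimax = 1.
0 ≠ 1, so there is no saddle point; optimal play is mixed.
Let Row play Up with probability p. Expected payoff against b1: (-6)p + 1(1−p) = −7p + 1; against b2: 2p + 0(1−p) = 2p.
Setting these equal: −7p + 1 = 2p ⇒ −9p = -1 ⇒ p = 1/9, and the value is (-7)·(1/9) + 1 = 2/9.
For Column: with q = P(b1), equating Up's and Down's payoffs gives −8q + 2 = q ⇒ q = 2/9.

1/9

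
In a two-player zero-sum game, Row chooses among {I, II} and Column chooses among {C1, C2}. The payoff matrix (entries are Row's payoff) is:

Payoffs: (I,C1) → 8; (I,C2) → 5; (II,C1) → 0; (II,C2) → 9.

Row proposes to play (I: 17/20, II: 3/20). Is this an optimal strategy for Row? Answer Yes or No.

Against C1 this mix gives (17/20)·8 + (3/20)·0 = 34/5.
Against C2 this mix gives (17/20)·5 + (3/20)·9 = 28/5.
Column will play C2, holding Row to 28/5. Shifting weight toward the row that does better against C2 would raise this floor (the equalizing mix achieves 6 against both C2 and C1), so the proposed strategy is not optimal.

No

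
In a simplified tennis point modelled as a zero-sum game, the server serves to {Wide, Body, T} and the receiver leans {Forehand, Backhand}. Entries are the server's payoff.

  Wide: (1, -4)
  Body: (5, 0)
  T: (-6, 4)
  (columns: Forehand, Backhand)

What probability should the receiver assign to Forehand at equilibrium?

Row minima: Wide → -4, Body → 0, T → -6; maximin = 0.
Column maxima: Forehand → 5, Backhand → 4; minimax = 4.
0 ≠ 4, so there is no saddle point; optimal play is mixed.
Wide is strictly dominated by Body, so the server never plays it.
On the remaining 2×2 (Body, T vs Forehand, Backhand):
Let the server play Body with probability p. Expected payoff against Forehand: 5p + (-6)(1−p) = 11p − 6; against Backhand: 0p + 4(1−p) = −4p + 4.
Setting these equal: 11p − 6 = −4p + 4 ⇒ 15p = 10 ⇒ p = 2/3, and the value is (11)·(2/3) − 6 = 4/3.
For the receiver: with q = P(Forehand), equating Body's and T's payoffs gives 5q = −10q + 4 ⇒ q = 4/15.

4/15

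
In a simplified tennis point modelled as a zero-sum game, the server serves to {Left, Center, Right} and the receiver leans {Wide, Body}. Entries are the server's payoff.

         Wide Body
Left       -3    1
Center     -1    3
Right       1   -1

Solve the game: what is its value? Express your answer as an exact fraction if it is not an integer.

Row minima: Left → -3, Center → -1, Right → -1; maximin = -1.
Column maxima: Wide → 1, Body → 3; minimax = 1.
-1 ≠ 1, so there is no saddle point; optimal play is mixed.
Left is strictly dominated by Center, so the server never plays it.
On the remaining 2×2 (Center, Right vs Wide, Body):
Let the server play Center with probability p. Expected payoff against Wide: (-1)p + 1(1−p) = −2p + 1; against Body: 3p + (-1)(1−p) = 4p − 1.
Setting these equal: −2p + 1 = 4p − 1 ⇒ −6p = -2 ⇒ p = 1/3, and the value is (-2)·(1/3) + 1 = 1/3.
For the receiver: with q = P(Wide), equating Center's and Right's payoffs gives −4q + 3 = 2q − 1 ⇒ q = 2/3.

1/3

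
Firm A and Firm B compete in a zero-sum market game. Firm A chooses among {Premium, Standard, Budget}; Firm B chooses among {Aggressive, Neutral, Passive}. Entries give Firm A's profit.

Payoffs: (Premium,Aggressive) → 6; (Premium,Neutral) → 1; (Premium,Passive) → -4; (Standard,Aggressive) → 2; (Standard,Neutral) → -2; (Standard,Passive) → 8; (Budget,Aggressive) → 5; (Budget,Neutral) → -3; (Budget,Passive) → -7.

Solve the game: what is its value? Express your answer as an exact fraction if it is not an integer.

0

Row minima: Premium → -4, Standard → -2, Budget → -7; maximin = -2.
Column maxima: Aggressive → 6, Neutral → 1, Passive → 8; minimax = 1.
-2 ≠ 1, so there is no saddle point; optimal play is mixed.
Budget is strictly dominated by Premium, so Firm A never plays it.
Aggressive is strictly dominated by Neutral (it gives Firm A strictly more in every row), so Firm B never plays it.
On the remaining 2×2 (Premium, Standard vs Neutral, Passive):
Let Firm A play Premium with probability p. Expected payoff against Neutral: 1p + (-2)(1−p) = 3p − 2; against Passive: (-4)p + 8(1−p) = −12p + 8.
Setting these equal: 3p − 2 = −12p + 8 ⇒ 15p = 10 ⇒ p = 2/3, and the value is (3)·(2/3) − 2 = 0.
For Firm B: with q = P(Neutral), equating Premium's and Standard's payoffs gives 5q − 4 = −10q + 8 ⇒ q = 4/5.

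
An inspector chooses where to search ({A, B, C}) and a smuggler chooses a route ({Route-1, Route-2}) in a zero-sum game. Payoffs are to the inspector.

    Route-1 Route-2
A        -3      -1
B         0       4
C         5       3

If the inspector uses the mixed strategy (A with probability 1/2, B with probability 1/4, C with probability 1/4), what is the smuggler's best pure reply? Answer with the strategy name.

If the smuggler plays Route-1, the inspector's expected payoff is (1/2)·(-3) + (1/4)·0 + (1/4)·5 = -1/4.
If the smuggler plays Route-2, the inspector's expected payoff is (1/2)·(-1) + (1/4)·4 + (1/4)·3 = 5/4.
The smuggler minimizes the inspector's payoff; the smallest is -1/4, so the best response is Route-1.

Route-1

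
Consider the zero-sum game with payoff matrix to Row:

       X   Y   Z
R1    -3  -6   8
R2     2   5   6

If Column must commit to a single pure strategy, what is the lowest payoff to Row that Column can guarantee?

2

Column maxima: X → 2, Y → 5, Z → 8.
The smallest of these is 2.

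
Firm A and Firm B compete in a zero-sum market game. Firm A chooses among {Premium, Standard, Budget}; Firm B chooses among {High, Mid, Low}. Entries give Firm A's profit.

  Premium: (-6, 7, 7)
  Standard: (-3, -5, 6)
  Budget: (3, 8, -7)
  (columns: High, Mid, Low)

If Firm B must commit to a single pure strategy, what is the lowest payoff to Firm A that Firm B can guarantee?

Column maxima: High → 3, Mid → 8, Low → 7.
The smallest of these is 3.

3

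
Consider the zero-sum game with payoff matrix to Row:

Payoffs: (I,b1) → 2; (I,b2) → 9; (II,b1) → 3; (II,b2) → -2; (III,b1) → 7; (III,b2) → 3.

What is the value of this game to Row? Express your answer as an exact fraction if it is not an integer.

Row minima: I → 2, II → -2, III → 3; maximin = 3.
Column maxima: b1 → 7, b2 → 9; minimax = 7.
3 ≠ 7, so there is no saddle point; optimal play is mixed.
II is strictly dominated by III, so Row never plays it.
On the remaining 2×2 (I, III vs b1, b2):
Let Row play I with probability p. Expected payoff against b1: 2p + 7(1−p) = −5p + 7; against b2: 9p + 3(1−p) = 6p + 3.
Setting these equal: −5p + 7 = 6p + 3 ⇒ −11p = -4 ⇒ p = 4/11, and the value is (-5)·(4/11) + 7 = 57/11.
For Column: with q = P(b1), equating I's and III's payoffs gives −7q + 9 = 4q + 3 ⇒ q = 6/11.

57/11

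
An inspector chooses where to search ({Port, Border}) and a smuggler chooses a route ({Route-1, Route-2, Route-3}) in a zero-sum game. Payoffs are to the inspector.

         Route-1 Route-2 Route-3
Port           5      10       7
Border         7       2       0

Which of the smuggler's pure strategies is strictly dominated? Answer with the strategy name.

Route-2

Route-3 holds the inspector's payoff strictly below Route-2 in every row: 7 < 10, 0 < 2.
So Route-2 is strictly dominated for the smuggler.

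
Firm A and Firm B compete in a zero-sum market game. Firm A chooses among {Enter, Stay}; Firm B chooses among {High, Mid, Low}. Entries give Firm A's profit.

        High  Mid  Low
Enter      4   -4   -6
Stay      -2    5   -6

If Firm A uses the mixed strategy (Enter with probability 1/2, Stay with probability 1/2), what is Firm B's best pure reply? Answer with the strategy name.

Low

If Firm B plays High, Firm A's expected payoff is (1/2)·4 + (1/2)·(-2) = 1.
If Firm B plays Mid, Firm A's expected payoff is (1/2)·(-4) + (1/2)·5 = 1/2.
If Firm B plays Low, Firm A's expected payoff is (1/2)·(-6) + (1/2)·(-6) = -6.
Firm B minimizes Firm A's payoff; the smallest is -6, so the best response is Low.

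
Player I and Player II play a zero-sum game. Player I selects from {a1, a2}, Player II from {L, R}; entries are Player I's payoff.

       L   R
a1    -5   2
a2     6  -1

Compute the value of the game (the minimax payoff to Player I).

Row minima: a1 → -5, a2 → -1; maximin = -1.
Column maxima: L → 6, R → 2; minimax = 2.
-1 ≠ 2, so there is no saddle point; optimal play is mixed.
Let Player I play a1 with probability p. Expected payoff against L: (-5)p + 6(1−p) = −11p + 6; against R: 2p + (-1)(1−p) = 3p − 1.
Setting these equal: −11p + 6 = 3p − 1 ⇒ −14p = -7 ⇒ p = 1/2, and the value is (-11)·(1/2) + 6 = 1/2.
For Player II: with q = P(L), equating a1's and a2's payoffs gives −7q + 2 = 7q − 1 ⇒ q = 3/14.

1/2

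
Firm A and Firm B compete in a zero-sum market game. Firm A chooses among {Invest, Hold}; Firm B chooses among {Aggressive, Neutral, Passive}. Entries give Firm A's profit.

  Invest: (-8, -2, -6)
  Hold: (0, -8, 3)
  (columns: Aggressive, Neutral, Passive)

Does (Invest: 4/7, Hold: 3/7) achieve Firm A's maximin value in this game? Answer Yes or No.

Against Aggressive this mix gives (4/7)·(-8) + (3/7)·0 = -32/7.
Against Neutral this mix gives (4/7)·(-2) + (3/7)·(-8) = -32/7.
Against Passive this mix gives (4/7)·(-6) + (3/7)·3 = -15/7.
All of Firm B's active replies (Aggressive, Neutral) yield -32/7, and no column does worse for Firm A. The mix makes Firm B indifferent and guarantees -32/7, so it is optimal.

Yes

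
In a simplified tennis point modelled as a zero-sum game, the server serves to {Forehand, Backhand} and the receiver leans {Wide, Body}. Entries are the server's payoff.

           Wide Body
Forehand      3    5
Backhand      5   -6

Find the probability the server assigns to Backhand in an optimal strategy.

Row minima: Forehand → 3, Backhand → -6; maximin = 3.
Column maxima: Wide → 5, Body → 5; minimax = 5.
3 ≠ 5, so there is no saddle point; optimal play is mixed.
Let the server play Forehand with probability p. Expected payoff against Wide: 3p + 5(1−p) = −2p + 5; against Body: 5p + (-6)(1−p) = 11p − 6.
Setting these equal: −2p + 5 = 11p − 6 ⇒ −13p = -11 ⇒ p = 11/13, and the value is (-2)·(11/13) + 5 = 43/13.
For the receiver: with q = P(Wide), equating Forehand's and Backhand's payoffs gives −2q + 5 = 11q − 6 ⇒ q = 11/13.

2/13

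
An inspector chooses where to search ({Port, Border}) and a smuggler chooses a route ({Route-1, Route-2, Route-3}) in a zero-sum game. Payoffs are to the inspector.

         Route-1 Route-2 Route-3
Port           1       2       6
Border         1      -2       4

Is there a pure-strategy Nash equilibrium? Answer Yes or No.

Row minima: Port → 1, Border → -2; maximin = 1.
Column maxima: Route-1 → 1, Route-2 → 2, Route-3 → 6; minimax = 1.
maximin = minimax = 1, so a saddle point exists.

Yes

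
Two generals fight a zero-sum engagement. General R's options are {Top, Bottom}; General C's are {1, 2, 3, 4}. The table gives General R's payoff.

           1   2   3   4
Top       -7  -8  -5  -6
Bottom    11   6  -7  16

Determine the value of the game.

Row minima: Top → -8, Bottom → -7; maximin = -7.
Column maxima: 1 → 11, 2 → 6, 3 → -5, 4 → 16; minimax = -5.
-7 ≠ -5, so there is no saddle point; optimal play is mixed.
1 is strictly dominated by 2 (it gives General R strictly more in every row), so General C never plays it.
4 is strictly dominated by 2 (it gives General R strictly more in every row), so General C never plays it.
On the remaining 2×2 (Top, Bottom vs 2, 3):
Let General R play Top with probability p. Expected payoff against 2: (-8)p + 6(1−p) = −14p + 6; against 3: (-5)p + (-7)(1−p) = 2p − 7.
Setting these equal: −14p + 6 = 2p − 7 ⇒ −16p = -13 ⇒ p = 13/16, and the value is (-14)·(13/16) + 6 = -43/8.
For General C: with q = P(2), equating Top's and Bottom's payoffs gives −3q − 5 = 13q − 7 ⇒ q = 1/8.

-43/8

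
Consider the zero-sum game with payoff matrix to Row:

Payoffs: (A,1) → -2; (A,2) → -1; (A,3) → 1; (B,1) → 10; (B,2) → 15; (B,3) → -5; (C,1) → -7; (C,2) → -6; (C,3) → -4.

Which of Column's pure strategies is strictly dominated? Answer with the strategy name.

2

1 holds Row's payoff strictly below 2 in every row: -2 < -1, 10 < 15, -7 < -6.
So 2 is strictly dominated for Column.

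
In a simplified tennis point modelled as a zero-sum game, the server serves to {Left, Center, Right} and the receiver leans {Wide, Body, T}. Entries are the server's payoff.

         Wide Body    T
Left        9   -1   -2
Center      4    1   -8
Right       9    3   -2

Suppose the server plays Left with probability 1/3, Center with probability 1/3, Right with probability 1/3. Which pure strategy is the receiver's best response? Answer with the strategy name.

T

If the receiver plays Wide, the server's expected payoff is (1/3)·9 + (1/3)·4 + (1/3)·9 = 22/3.
If the receiver plays Body, the server's expected payoff is (1/3)·(-1) + (1/3)·1 + (1/3)·3 = 1.
If the receiver plays T, the server's expected payoff is (1/3)·(-2) + (1/3)·(-8) + (1/3)·(-2) = -4.
The receiver minimizes the server's payoff; the smallest is -4, so the best response is T.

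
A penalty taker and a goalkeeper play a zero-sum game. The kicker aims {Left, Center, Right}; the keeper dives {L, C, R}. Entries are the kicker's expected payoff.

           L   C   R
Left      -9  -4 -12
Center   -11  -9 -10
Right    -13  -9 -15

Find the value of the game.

Row minima: Left → -12, Center → -11, Right → -15; maximin = -11.
Column maxima: L → -9, C → -4, R → -10; minimax = -10.
-11 ≠ -10, so there is no saddle point; optimal play is mixed.
Right is strictly dominated by Left, so the kicker never plays it.
C is strictly dominated by L (it gives the kicker strictly more in every row), so the keeper never plays it.
On the remaining 2×2 (Left, Center vs L, R):
Let the kicker play Left with probability p. Expected payoff against L: (-9)p + (-11)(1−p) = 2p − 11; against R: (-12)p + (-10)(1−p) = −2p − 10.
Setting these equal: 2p − 11 = −2p − 10 ⇒ 4p = 1 ⇒ p = 1/4, and the value is (2)·(1/4) − 11 = -21/2.
For the keeper: with q = P(L), equating Left's and Center's payoffs gives 3q − 12 = −q − 10 ⇒ q = 1/2.

-21/2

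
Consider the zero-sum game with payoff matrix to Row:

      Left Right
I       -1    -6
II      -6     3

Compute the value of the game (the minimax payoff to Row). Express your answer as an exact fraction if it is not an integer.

-39/14

Row minima: I → -6, II → -6; maximin = -6.
Column maxima: Left → -1, Right → 3; minimax = -1.
-6 ≠ -1, so there is no saddle point; optimal play is mixed.
Let Row play I with probability p. Expected payoff against Left: (-1)p + (-6)(1−p) = 5p − 6; against Right: (-6)p + 3(1−p) = −9p + 3.
Setting these equal: 5p − 6 = −9p + 3 ⇒ 14p = 9 ⇒ p = 9/14, and the value is (5)·(9/14) − 6 = -39/14.
For Column: with q = P(Left), equating I's and II's payoffs gives 5q − 6 = −9q + 3 ⇒ q = 9/14.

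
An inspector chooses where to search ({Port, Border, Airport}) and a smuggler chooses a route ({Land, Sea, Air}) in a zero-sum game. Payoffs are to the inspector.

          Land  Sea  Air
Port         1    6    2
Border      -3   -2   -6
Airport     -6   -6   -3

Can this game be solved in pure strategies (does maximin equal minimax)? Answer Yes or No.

Row minima: Port → 1, Border → -6, Airport → -6; maximin = 1.
Column maxima: Land → 1, Sea → 6, Air → 2; minimax = 1.
maximin = minimax = 1, so a saddle point exists.

Yes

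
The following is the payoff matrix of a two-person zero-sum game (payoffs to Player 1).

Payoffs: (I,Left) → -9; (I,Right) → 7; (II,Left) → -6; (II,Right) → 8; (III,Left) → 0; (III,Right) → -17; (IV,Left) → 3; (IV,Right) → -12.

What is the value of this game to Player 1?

-48/29

Row minima: I → -9, II → -6, III → -17, IV → -12; maximin = -6.
Column maxima: Left → 3, Right → 8; minimax = 3.
-6 ≠ 3, so there is no saddle point; optimal play is mixed.
I is strictly dominated by II, so Player 1 never plays it.
III is strictly dominated by IV, so Player 1 never plays it.
On the remaining 2×2 (II, IV vs Left, Right):
Let Player 1 play II with probability p. Expected payoff against Left: (-6)p + 3(1−p) = −9p + 3; against Right: 8p + (-12)(1−p) = 20p − 12.
Setting these equal: −9p + 3 = 20p − 12 ⇒ −29p = -15 ⇒ p = 15/29, and the value is (-9)·(15/29) + 3 = -48/29.
For Player 2: with q = P(Left), equating II's and IV's payoffs gives −14q + 8 = 15q − 12 ⇒ q = 20/29.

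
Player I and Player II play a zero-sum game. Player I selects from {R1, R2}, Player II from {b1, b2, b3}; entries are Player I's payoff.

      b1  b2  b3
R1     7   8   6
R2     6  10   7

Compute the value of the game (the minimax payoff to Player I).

13/2

Row minima: R1 → 6, R2 → 6; maximin = 6.
Column maxima: b1 → 7, b2 → 10, b3 → 7; minimax = 7.
6 ≠ 7, so there is no saddle point; optimal play is mixed.
b2 is strictly dominated by b1 (it gives Player I strictly more in every row), so Player II never plays it.
On the remaining 2×2 (R1, R2 vs b1, b3):
Let Player I play R1 with probability p. Expected payoff against b1: 7p + 6(1−p) = p + 6; against b3: 6p + 7(1−p) = −p + 7.
Setting these equal: p + 6 = −p + 7 ⇒ 2p = 1 ⇒ p = 1/2, and the value is (1)·(1/2) + 6 = 13/2.
For Player II: with q = P(b1), equating R1's and R2's payoffs gives q + 6 = −q + 7 ⇒ q = 1/2.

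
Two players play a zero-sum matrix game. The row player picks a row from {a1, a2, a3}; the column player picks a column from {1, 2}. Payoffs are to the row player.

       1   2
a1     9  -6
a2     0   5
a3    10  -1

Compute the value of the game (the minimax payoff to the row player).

Row minima: a1 → -6, a2 → 0, a3 → -1; maximin = 0.
Column maxima: 1 → 10, 2 → 5; minimax = 5.
0 ≠ 5, so there is no saddle point; optimal play is mixed.
a1 is strictly dominated by a3, so the row player never plays it.
On the remaining 2×2 (a2, a3 vs 1, 2):
Let the row player play a2 with probability p. Expected payoff against 1: 0p + 10(1−p) = −10p + 10; against 2: 5p + (-1)(1−p) = 6p − 1.
Setting these equal: −10p + 10 = 6p − 1 ⇒ −16p = -11 ⇒ p = 11/16, and the value is (-10)·(11/16) + 10 = 25/8.
For the column player: with q = P(1), equating a2's and a3's payoffs gives −5q + 5 = 11q − 1 ⇒ q = 3/8.

25/8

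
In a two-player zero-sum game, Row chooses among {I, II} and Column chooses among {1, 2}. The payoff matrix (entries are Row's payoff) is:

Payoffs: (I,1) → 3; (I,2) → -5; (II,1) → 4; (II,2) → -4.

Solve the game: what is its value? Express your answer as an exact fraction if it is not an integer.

-4

Row minima: I → -5, II → -4; maximin = -4.
Column maxima: 1 → 4, 2 → -4; minimax = -4.
Since maximin = minimax = -4, there is a saddle point and the value is -4.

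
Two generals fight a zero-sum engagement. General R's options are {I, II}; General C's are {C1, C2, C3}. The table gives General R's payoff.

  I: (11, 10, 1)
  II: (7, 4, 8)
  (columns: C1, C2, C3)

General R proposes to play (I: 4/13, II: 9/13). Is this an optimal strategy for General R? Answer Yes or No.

Yes

Against C1 this mix gives (4/13)·11 + (9/13)·7 = 107/13.
Against C2 this mix gives (4/13)·10 + (9/13)·4 = 76/13.
Against C3 this mix gives (4/13)·1 + (9/13)·8 = 76/13.
All of General C's active replies (C2, C3) yield 76/13, and no column does worse for General R. The mix makes General C indifferent and guarantees 76/13, so it is optimal.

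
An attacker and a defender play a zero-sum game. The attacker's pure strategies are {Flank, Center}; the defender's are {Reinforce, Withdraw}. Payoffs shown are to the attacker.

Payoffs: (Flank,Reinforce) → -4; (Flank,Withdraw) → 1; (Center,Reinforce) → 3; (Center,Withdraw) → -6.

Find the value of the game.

Row minima: Flank → -4, Center → -6; maximin = -4.
Column maxima: Reinforce → 3, Withdraw → 1; minimax = 1.
-4 ≠ 1, so there is no saddle point; optimal play is mixed.
Let the attacker play Flank with probability p. Expected payoff against Reinforce: (-4)p + 3(1−p) = −7p + 3; against Withdraw: 1p + (-6)(1−p) = 7p − 6.
Setting these equal: −7p + 3 = 7p − 6 ⇒ −14p = -9 ⇒ p = 9/14, and the value is (-7)·(9/14) + 3 = -3/2.
For the defender: with q = P(Reinforce), equating Flank's and Center's payoffs gives −5q + 1 = 9q − 6 ⇒ q = 1/2.

-3/2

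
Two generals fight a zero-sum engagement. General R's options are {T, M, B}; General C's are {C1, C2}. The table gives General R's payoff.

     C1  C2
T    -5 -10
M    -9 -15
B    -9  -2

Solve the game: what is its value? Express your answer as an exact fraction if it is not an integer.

Row minima: T → -10, M → -15, B → -9; maximin = -9.
Column maxima: C1 → -5, C2 → -2; minimax = -5.
-9 ≠ -5, so there is no saddle point; optimal play is mixed.
M is strictly dominated by T, so General R never plays it.
On the remaining 2×2 (T, B vs C1, C2):
Let General R play T with probability p. Expected payoff against C1: (-5)p + (-9)(1−p) = 4p − 9; against C2: (-10)p + (-2)(1−p) = −8p − 2.
Setting these equal: 4p − 9 = −8p − 2 ⇒ 12p = 7 ⇒ p = 7/12, and the value is (4)·(7/12) − 9 = -20/3.
For General C: with q = P(C1), equating T's and B's payoffs gives 5q − 10 = −7q − 2 ⇒ q = 2/3.

-20/3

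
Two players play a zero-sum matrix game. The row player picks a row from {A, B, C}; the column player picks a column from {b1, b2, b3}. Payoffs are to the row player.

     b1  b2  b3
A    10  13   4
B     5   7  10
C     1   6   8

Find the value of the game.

80/11

Row minima: A → 4, B → 5, C → 1; maximin = 5.
Column maxima: b1 → 10, b2 → 13, b3 → 10; minimax = 10.
5 ≠ 10, so there is no saddle point; optimal play is mixed.
C is strictly dominated by B, so the row player never plays it.
b2 is strictly dominated by b1 (it gives the row player strictly more in every row), so the column player never plays it.
On the remaining 2×2 (A, B vs b1, b3):
Let the row player play A with probability p. Expected payoff against b1: 10p + 5(1−p) = 5p + 5; against b3: 4p + 10(1−p) = −6p + 10.
Setting these equal: 5p + 5 = −6p + 10 ⇒ 11p = 5 ⇒ p = 5/11, and the value is (5)·(5/11) + 5 = 80/11.
For the column player: with q = P(b1), equating A's and B's payoffs gives 6q + 4 = −5q + 10 ⇒ q = 6/11.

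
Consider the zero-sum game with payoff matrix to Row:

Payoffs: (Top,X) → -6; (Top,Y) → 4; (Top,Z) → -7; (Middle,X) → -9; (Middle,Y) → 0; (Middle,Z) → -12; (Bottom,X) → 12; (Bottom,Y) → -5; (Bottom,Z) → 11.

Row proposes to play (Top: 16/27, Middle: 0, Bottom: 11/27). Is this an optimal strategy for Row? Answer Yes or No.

Against X this mix gives (16/27)·(-6) + (11/27)·12 = 4/3.
Against Y this mix gives (16/27)·4 + (11/27)·(-5) = 1/3.
Against Z this mix gives (16/27)·(-7) + (11/27)·11 = 1/3.
All of Column's active replies (Y, Z) yield 1/3, and no column does worse for Row. The mix makes Column indifferent and guarantees 1/3, so it is optimal.

Yes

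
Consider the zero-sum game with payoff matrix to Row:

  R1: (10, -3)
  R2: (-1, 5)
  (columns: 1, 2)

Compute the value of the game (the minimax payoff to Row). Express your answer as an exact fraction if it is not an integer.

Row minima: R1 → -3, R2 → -1; maximin = -1.
Column maxima: 1 → 10, 2 → 5; minimax = 5.
-1 ≠ 5, so there is no saddle point; optimal play is mixed.
Let Row play R1 with probability p. Expected payoff against 1: 10p + (-1)(1−p) = 11p − 1; against 2: (-3)p + 5(1−p) = −8p + 5.
Setting these equal: 11p − 1 = −8p + 5 ⇒ 19p = 6 ⇒ p = 6/19, and the value is (11)·(6/19) − 1 = 47/19.
For Column: with q = P(1), equating R1's and R2's payoffs gives 13q − 3 = −6q + 5 ⇒ q = 8/19.

47/19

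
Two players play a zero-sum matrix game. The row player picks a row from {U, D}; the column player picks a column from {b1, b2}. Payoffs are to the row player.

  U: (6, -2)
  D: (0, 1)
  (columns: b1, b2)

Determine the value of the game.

Row minima: U → -2, D → 0; maximin = 0.
Column maxima: b1 → 6, b2 → 1; minimax = 1.
0 ≠ 1, so there is no saddle point; optimal play is mixed.
Let the row player play U with probability p. Expected payoff against b1: 6p + 0(1−p) = 6p; against b2: (-2)p + 1(1−p) = −3p + 1.
Setting these equal: 6p = −3p + 1 ⇒ 9p = 1 ⇒ p = 1/9, and the value is (6)·(1/9) = 2/3.
For the column player: with q = P(b1), equating U's and D's payoffs gives 8q − 2 = −q + 1 ⇒ q = 1/3.

2/3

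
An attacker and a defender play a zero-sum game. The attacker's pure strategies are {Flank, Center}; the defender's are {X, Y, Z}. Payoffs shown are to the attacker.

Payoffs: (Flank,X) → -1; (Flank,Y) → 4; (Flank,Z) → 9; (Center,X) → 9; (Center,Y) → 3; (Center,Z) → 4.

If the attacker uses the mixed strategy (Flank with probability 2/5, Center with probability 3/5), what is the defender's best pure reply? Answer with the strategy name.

If the defender plays X, the attacker's expected payoff is (2/5)·(-1) + (3/5)·9 = 5.
If the defender plays Y, the attacker's expected payoff is (2/5)·4 + (3/5)·3 = 17/5.
If the defender plays Z, the attacker's expected payoff is (2/5)·9 + (3/5)·4 = 6.
The defender minimizes the attacker's payoff; the smallest is 17/5, so the best response is Y.

Y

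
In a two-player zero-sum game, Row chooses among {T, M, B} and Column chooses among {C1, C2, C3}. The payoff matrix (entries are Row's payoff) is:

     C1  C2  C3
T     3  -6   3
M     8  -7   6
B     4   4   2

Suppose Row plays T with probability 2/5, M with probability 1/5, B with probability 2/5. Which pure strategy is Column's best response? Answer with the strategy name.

C2

If Column plays C1, Row's expected payoff is (2/5)·3 + (1/5)·8 + (2/5)·4 = 22/5.
If Column plays C2, Row's expected payoff is (2/5)·(-6) + (1/5)·(-7) + (2/5)·4 = -11/5.
If Column plays C3, Row's expected payoff is (2/5)·3 + (1/5)·6 + (2/5)·2 = 16/5.
Column minimizes Row's payoff; the smallest is -11/5, so the best response is C2.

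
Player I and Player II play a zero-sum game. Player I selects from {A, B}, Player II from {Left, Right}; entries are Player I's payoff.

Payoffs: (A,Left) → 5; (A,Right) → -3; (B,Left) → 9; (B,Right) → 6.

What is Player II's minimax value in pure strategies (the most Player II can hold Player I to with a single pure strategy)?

Column maxima: Left → 9, Right → 6.
The smallest of these is 6.

6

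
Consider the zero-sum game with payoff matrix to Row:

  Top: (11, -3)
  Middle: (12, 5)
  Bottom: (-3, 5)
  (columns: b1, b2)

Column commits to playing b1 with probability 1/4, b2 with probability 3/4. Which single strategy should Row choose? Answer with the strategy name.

Expected payoff of Top: (1/4)·11 + (3/4)·(-3) = 1/2.
Expected payoff of Middle: (1/4)·12 + (3/4)·5 = 27/4.
Expected payoff of Bottom: (1/4)·(-3) + (3/4)·5 = 3.
The largest is 27/4, so Row's best response is Middle.

Middle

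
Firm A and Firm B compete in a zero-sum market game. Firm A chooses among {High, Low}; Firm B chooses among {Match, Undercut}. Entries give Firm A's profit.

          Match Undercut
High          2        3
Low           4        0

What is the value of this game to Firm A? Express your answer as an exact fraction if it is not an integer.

Row minima: High → 2, Low → 0; maximin = 2.
Column maxima: Match → 4, Undercut → 3; minimax = 3.
2 ≠ 3, so there is no saddle point; optimal play is mixed.
Let Firm A play High with probability p. Expected payoff against Match: 2p + 4(1−p) = −2p + 4; against Undercut: 3p + 0(1−p) = 3p.
Setting these equal: −2p + 4 = 3p ⇒ −5p = -4 ⇒ p = 4/5, and the value is (-2)·(4/5) + 4 = 12/5.
For Firm B: with q = P(Match), equating High's and Low's payoffs gives −q + 3 = 4q ⇒ q = 3/5.

12/5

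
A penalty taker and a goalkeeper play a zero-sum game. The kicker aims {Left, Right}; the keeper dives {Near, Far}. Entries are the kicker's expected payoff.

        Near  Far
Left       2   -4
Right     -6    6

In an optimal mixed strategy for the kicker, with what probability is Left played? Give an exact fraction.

2/3

Row minima: Left → -4, Right → -6; maximin = -4.
Column maxima: Near → 2, Far → 6; minimax = 2.
-4 ≠ 2, so there is no saddle point; optimal play is mixed.
Let the kicker play Left with probability p. Expected payoff against Near: 2p + (-6)(1−p) = 8p − 6; against Far: (-4)p + 6(1−p) = −10p + 6.
Setting these equal: 8p − 6 = −10p + 6 ⇒ 18p = 12 ⇒ p = 2/3, and the value is (8)·(2/3) − 6 = -2/3.
For the keeper: with q = P(Near), equating Left's and Right's payoffs gives 6q − 4 = −12q + 6 ⇒ q = 5/9.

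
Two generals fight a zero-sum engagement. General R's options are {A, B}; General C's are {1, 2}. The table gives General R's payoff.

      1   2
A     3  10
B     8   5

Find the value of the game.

13/2

Row minima: A → 3, B → 5; maximin = 5.
Column maxima: 1 → 8, 2 → 10; minimax = 8.
5 ≠ 8, so there is no saddle point; optimal play is mixed.
Let General R play A with probability p. Expected payoff against 1: 3p + 8(1−p) = −5p + 8; against 2: 10p + 5(1−p) = 5p + 5.
Setting these equal: −5p + 8 = 5p + 5 ⇒ −10p = -3 ⇒ p = 3/10, and the value is (-5)·(3/10) + 8 = 13/2.
For General C: with q = P(1), equating A's and B's payoffs gives −7q + 10 = 3q + 5 ⇒ q = 1/2.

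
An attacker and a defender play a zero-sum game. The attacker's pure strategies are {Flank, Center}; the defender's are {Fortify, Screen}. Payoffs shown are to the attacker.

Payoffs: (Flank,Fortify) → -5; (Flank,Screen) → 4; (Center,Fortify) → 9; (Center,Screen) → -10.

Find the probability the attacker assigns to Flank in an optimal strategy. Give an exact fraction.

19/28

Row minima: Flank → -5, Center → -10; maximin = -5.
Column maxima: Fortify → 9, Screen → 4; minimax = 4.
-5 ≠ 4, so there is no saddle point; optimal play is mixed.
Let the attacker play Flank with probability p. Expected payoff against Fortify: (-5)p + 9(1−p) = −14p + 9; against Screen: 4p + (-10)(1−p) = 14p − 10.
Setting these equal: −14p + 9 = 14p − 10 ⇒ −28p = -19 ⇒ p = 19/28, and the value is (-14)·(19/28) + 9 = -1/2.
For the defender: with q = P(Fortify), equating Flank's and Center's payoffs gives −9q + 4 = 19q − 10 ⇒ q = 1/2.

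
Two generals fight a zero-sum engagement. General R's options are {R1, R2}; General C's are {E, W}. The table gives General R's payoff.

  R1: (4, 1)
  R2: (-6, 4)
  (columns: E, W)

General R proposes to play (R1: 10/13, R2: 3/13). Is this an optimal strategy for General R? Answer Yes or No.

Yes

Against E this mix gives (10/13)·4 + (3/13)·(-6) = 22/13.
Against W this mix gives (10/13)·1 + (3/13)·4 = 22/13.
All of General C's active replies (E, W) yield 22/13, and no column does worse for General R. The mix makes General C indifferent and guarantees 22/13, so it is optimal.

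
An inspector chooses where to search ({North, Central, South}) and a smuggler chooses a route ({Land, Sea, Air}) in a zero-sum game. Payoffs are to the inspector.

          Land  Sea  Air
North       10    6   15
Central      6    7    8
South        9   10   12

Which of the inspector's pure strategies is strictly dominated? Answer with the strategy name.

Central

South gives a strictly higher payoff than Central against every column: 9 > 6, 10 > 7, 12 > 8.
So Central is strictly dominated and the inspector never plays it.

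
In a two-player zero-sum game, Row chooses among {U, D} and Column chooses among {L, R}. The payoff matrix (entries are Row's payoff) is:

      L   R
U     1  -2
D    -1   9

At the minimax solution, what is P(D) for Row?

Row minima: U → -2, D → -1; maximin = -1.
Column maxima: L → 1, R → 9; minimax = 1.
-1 ≠ 1, so there is no saddle point; optimal play is mixed.
Let Row play U with probability p. Expected payoff against L: 1p + (-1)(1−p) = 2p − 1; against R: (-2)p + 9(1−p) = −11p + 9.
Setting these equal: 2p − 1 = −11p + 9 ⇒ 13p = 10 ⇒ p = 10/13, and the value is (2)·(10/13) − 1 = 7/13.
For Column: with q = P(L), equating U's and D's payoffs gives 3q − 2 = −10q + 9 ⇒ q = 11/13.

3/13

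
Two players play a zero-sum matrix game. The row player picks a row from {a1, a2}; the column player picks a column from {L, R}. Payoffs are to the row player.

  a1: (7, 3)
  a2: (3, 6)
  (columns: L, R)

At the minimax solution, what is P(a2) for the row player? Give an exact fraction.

4/7

Row minima: a1 → 3, a2 → 3; maximin = 3.
Column maxima: L → 7, R → 6; minimax = 6.
3 ≠ 6, so there is no saddle point; optimal play is mixed.
Let the row player play a1 with probability p. Expected payoff against L: 7p + 3(1−p) = 4p + 3; against R: 3p + 6(1−p) = −3p + 6.
Setting these equal: 4p + 3 = −3p + 6 ⇒ 7p = 3 ⇒ p = 3/7, and the value is (4)·(3/7) + 3 = 33/7.
For the column player: with q = P(L), equating a1's and a2's payoffs gives 4q + 3 = −3q + 6 ⇒ q = 3/7.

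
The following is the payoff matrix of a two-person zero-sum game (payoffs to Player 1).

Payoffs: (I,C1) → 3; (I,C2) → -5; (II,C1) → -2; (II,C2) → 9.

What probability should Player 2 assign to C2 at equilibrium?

Row minima: I → -5, II → -2; maximin = -2.
Column maxima: C1 → 3, C2 → 9; minimax = 3.
-2 ≠ 3, so there is no saddle point; optimal play is mixed.
Let Player 1 play I with probability p. Expected payoff against C1: 3p + (-2)(1−p) = 5p − 2; against C2: (-5)p + 9(1−p) = −14p + 9.
Setting these equal: 5p − 2 = −14p + 9 ⇒ 19p = 11 ⇒ p = 11/19, and the value is (5)·(11/19) − 2 = 17/19.
For Player 2: with q = P(C1), equating I's and II's payoffs gives 8q − 5 = −11q + 9 ⇒ q = 14/19.

5/19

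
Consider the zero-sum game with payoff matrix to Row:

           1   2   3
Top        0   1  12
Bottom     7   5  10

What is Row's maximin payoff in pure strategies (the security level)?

Row minima: Top → 0, Bottom → 5.
The best of these is 5.

5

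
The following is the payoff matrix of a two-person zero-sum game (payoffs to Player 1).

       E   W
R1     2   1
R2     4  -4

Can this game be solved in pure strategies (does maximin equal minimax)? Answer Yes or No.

Row minima: R1 → 1, R2 → -4; maximin = 1.
Column maxima: E → 4, W → 1; minimax = 1.
maximin = minimax = 1, so a saddle point exists.

Yes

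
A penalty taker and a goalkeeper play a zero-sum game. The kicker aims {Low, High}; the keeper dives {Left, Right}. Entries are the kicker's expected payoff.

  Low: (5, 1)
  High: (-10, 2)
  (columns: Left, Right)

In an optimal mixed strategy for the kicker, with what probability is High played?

1/4

Row minima: Low → 1, High → -10; maximin = 1.
Column maxima: Left → 5, Right → 2; minimax = 2.
1 ≠ 2, so there is no saddle point; optimal play is mixed.
Let the kicker play Low with probability p. Expected payoff against Left: 5p + (-10)(1−p) = 15p − 10; against Right: 1p + 2(1−p) = −p + 2.
Setting these equal: 15p − 10 = −p + 2 ⇒ 16p = 12 ⇒ p = 3/4, and the value is (15)·(3/4) − 10 = 5/4.
For the keeper: with q = P(Left), equating Low's and High's payoffs gives 4q + 1 = −12q + 2 ⇒ q = 1/16.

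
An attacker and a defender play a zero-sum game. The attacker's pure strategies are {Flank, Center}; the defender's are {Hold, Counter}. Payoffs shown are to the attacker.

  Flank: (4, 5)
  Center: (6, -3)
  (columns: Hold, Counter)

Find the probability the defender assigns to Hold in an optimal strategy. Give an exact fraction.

4/5

Row minima: Flank → 4, Center → -3; maximin = 4.
Column maxima: Hold → 6, Counter → 5; minimax = 5.
4 ≠ 5, so there is no saddle point; optimal play is mixed.
Let the attacker play Flank with probability p. Expected payoff against Hold: 4p + 6(1−p) = −2p + 6; against Counter: 5p + (-3)(1−p) = 8p − 3.
Setting these equal: −2p + 6 = 8p − 3 ⇒ −10p = -9 ⇒ p = 9/10, and the value is (-2)·(9/10) + 6 = 21/5.
For the defender: with q = P(Hold), equating Flank's and Center's payoffs gives −q + 5 = 9q − 3 ⇒ q = 4/5.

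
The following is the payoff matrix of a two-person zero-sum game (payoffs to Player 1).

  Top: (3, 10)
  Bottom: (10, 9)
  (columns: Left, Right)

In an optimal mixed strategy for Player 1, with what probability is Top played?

Row minima: Top → 3, Bottom → 9; maximin = 9.
Column maxima: Left → 10, Right → 10; minimax = 10.
9 ≠ 10, so there is no saddle point; optimal play is mixed.
Let Player 1 play Top with probability p. Expected payoff against Left: 3p + 10(1−p) = −7p + 10; against Right: 10p + 9(1−p) = p + 9.
Setting these equal: −7p + 10 = p + 9 ⇒ −8p = -1 ⇒ p = 1/8, and the value is (-7)·(1/8) + 10 = 73/8.
For Player 2: with q = P(Left), equating Top's and Bottom's payoffs gives −7q + 10 = q + 9 ⇒ q = 1/8.

1/8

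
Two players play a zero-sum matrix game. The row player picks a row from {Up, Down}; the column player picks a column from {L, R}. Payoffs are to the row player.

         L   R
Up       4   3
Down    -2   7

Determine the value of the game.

Row minima: Up → 3, Down → -2; maximin = 3.
Column maxima: L → 4, R → 7; minimax = 4.
3 ≠ 4, so there is no saddle point; optimal play is mixed.
Let the row player play Up with probability p. Expected payoff against L: 4p + (-2)(1−p) = 6p − 2; against R: 3p + 7(1−p) = −4p + 7.
Setting these equal: 6p − 2 = −4p + 7 ⇒ 10p = 9 ⇒ p = 9/10, and the value is (6)·(9/10) − 2 = 17/5.
For the column player: with q = P(L), equating Up's and Down's payoffs gives q + 3 = −9q + 7 ⇒ q = 2/5.

17/5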